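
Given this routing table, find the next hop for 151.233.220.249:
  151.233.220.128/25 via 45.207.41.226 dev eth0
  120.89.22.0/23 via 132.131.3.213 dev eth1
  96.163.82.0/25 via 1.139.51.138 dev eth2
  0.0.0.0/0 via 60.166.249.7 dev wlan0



Longest prefix match for 151.233.220.249:
  /25 151.233.220.128: MATCH
  /23 120.89.22.0: no
  /25 96.163.82.0: no
  /0 0.0.0.0: MATCH
Selected: next-hop 45.207.41.226 via eth0 (matched /25)


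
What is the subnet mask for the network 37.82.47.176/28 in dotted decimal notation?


/28 means 28 network bits, 4 host bits
Binary: 11111111111111111111111111110000
Mask: 255.255.255.240


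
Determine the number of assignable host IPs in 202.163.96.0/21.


Host bits = 32 - 21 = 11
Total addresses = 2^11 = 2048
Usable = total - 2 (network and broadcast)
Usable hosts: 2046


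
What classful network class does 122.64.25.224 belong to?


First octet: 122
Binary: 01111010
0xxxxxxx -> Class A (1-126)
Class A, default mask 255.0.0.0 (/8)


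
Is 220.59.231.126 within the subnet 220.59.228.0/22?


Subnet network: 220.59.228.0
Test IP AND mask: 220.59.228.0
Yes, 220.59.231.126 is in 220.59.228.0/22


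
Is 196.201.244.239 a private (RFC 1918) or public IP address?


RFC 1918 private ranges:
  10.0.0.0/8 (10.0.0.0 - 10.255.255.255)
  172.16.0.0/12 (172.16.0.0 - 172.31.255.255)
  192.168.0.0/16 (192.168.0.0 - 192.168.255.255)
Public (not in any RFC 1918 range)


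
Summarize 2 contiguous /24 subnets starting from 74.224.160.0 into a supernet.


Original prefix: /24
Number of subnets: 2 = 2^1
New prefix = 24 - 1 = 23
Supernet: 74.224.160.0/23


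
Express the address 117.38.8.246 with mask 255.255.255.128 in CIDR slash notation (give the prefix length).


Binary: 11111111.11111111.11111111.10000000
Count leading 1s
Prefix: /25


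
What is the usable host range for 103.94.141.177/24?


Network: 103.94.141.0
Broadcast: 103.94.141.255
First usable = network + 1
Last usable = broadcast - 1
Range: 103.94.141.1 to 103.94.141.254


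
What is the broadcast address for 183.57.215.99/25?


Network: 183.57.215.0/25
Host bits = 7
Set all host bits to 1:
Broadcast: 183.57.215.127


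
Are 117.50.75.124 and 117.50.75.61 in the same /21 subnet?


Mask: 255.255.248.0
117.50.75.124 AND mask = 117.50.72.0
117.50.75.61 AND mask = 117.50.72.0
Yes, same subnet (117.50.72.0)


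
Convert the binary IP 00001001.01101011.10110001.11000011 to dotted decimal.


00001001 = 9
01101011 = 107
10110001 = 177
11000011 = 195
IP: 9.107.177.195


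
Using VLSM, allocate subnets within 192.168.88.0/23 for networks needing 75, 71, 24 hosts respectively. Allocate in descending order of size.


75 hosts -> /25 (126 usable): 192.168.88.0/25
71 hosts -> /25 (126 usable): 192.168.88.128/25
24 hosts -> /27 (30 usable): 192.168.89.0/27
Allocation: 192.168.88.0/25 (75 hosts, 126 usable); 192.168.88.128/25 (71 hosts, 126 usable); 192.168.89.0/27 (24 hosts, 30 usable)


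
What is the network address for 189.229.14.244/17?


IP:   10111101.11100101.00001110.11110100
Mask: 11111111.11111111.10000000.00000000
AND operation:
Net:  10111101.11100101.00000000.00000000
Network: 189.229.0.0/17


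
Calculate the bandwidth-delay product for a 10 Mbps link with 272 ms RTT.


BDP = bandwidth * RTT
= 10 Mbps * 272 ms
= 10 * 1e6 * 272 / 1000 bits
= 2720000 bits
= 340000 bytes
= 332.0312 KB
BDP = 2720000 bits (340000 bytes)


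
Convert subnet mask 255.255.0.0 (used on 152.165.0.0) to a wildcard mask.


Subnet mask: 255.255.0.0
Wildcard = 255.255.255.255 - subnet mask
255 - 255 = 0
255 - 255 = 0
255 - 0 = 255
255 - 0 = 255
Wildcard: 0.0.255.255


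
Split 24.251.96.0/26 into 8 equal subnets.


New prefix = 26 + 3 = 29
Each subnet has 8 addresses
  24.251.96.0/29
  24.251.96.8/29
  24.251.96.16/29
  24.251.96.24/29
  24.251.96.32/29
  24.251.96.40/29
  24.251.96.48/29
  24.251.96.56/29
Subnets: 24.251.96.0/29, 24.251.96.8/29, 24.251.96.16/29, 24.251.96.24/29, 24.251.96.32/29, 24.251.96.40/29, 24.251.96.48/29, 24.251.96.56/29


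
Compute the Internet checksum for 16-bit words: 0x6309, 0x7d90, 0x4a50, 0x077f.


Sum all words (with carry folding):
+ 0x6309 = 0x6309
+ 0x7d90 = 0xe099
+ 0x4a50 = 0x2aea
+ 0x077f = 0x3269
One's complement: ~0x3269
Checksum = 0xcd96


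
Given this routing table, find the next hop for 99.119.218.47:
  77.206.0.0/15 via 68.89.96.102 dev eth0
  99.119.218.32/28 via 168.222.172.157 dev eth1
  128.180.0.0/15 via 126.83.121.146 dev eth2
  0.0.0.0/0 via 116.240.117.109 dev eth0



Longest prefix match for 99.119.218.47:
  /15 77.206.0.0: no
  /28 99.119.218.32: MATCH
  /15 128.180.0.0: no
  /0 0.0.0.0: MATCH
Selected: next-hop 168.222.172.157 via eth1 (matched /28)


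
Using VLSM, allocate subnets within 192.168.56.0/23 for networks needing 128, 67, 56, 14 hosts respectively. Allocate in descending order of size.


128 hosts -> /24 (254 usable): 192.168.56.0/24
67 hosts -> /25 (126 usable): 192.168.57.0/25
56 hosts -> /26 (62 usable): 192.168.57.128/26
14 hosts -> /28 (14 usable): 192.168.57.192/28
Allocation: 192.168.56.0/24 (128 hosts, 254 usable); 192.168.57.0/25 (67 hosts, 126 usable); 192.168.57.128/26 (56 hosts, 62 usable); 192.168.57.192/28 (14 hosts, 14 usable)


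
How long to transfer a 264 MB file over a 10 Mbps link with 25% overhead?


Effective throughput = 10 * (1 - 25/100) = 7.5 Mbps
File size in Mb = 264 * 8 = 2112 Mb
Time = 2112 / 7.5
Time = 281.6 seconds


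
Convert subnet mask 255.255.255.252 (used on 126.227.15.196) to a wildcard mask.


Subnet mask: 255.255.255.252
Wildcard = 255.255.255.255 - subnet mask
255 - 255 = 0
255 - 255 = 0
255 - 255 = 0
255 - 252 = 3
Wildcard: 0.0.0.3


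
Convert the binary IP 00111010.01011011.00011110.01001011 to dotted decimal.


00111010 = 58
01011011 = 91
00011110 = 30
01001011 = 75
IP: 58.91.30.75


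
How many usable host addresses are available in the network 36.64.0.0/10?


Host bits = 32 - 10 = 22
Total addresses = 2^22 = 4194304
Usable = total - 2 (network and broadcast)
Usable hosts: 4194302


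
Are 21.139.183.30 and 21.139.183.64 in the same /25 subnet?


Mask: 255.255.255.128
21.139.183.30 AND mask = 21.139.183.0
21.139.183.64 AND mask = 21.139.183.0
Yes, same subnet (21.139.183.0)


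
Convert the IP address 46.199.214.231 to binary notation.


46 = 00101110
199 = 11000111
214 = 11010110
231 = 11100111
Binary: 00101110.11000111.11010110.11100111


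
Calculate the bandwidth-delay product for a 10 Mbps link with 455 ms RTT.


BDP = bandwidth * RTT
= 10 Mbps * 455 ms
= 10 * 1e6 * 455 / 1000 bits
= 4550000 bits
= 568750 bytes
= 555.4199 KB
BDP = 4550000 bits (568750 bytes)


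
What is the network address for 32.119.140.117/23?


IP:   00100000.01110111.10001100.01110101
Mask: 11111111.11111111.11111110.00000000
AND operation:
Net:  00100000.01110111.10001100.00000000
Network: 32.119.140.0/23


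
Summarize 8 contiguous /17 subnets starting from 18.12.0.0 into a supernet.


Original prefix: /17
Number of subnets: 8 = 2^3
New prefix = 17 - 3 = 14
Supernet: 18.12.0.0/14


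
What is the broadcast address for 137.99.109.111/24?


Network: 137.99.109.0/24
Host bits = 8
Set all host bits to 1:
Broadcast: 137.99.109.255


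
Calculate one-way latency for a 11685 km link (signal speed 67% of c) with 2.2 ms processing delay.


Speed = 0.67 * 3e5 km/s = 201000 km/s
Propagation delay = 11685 / 201000 = 0.0581 s = 58.1343 ms
Processing delay = 2.2 ms
Total one-way latency = 60.3343 ms


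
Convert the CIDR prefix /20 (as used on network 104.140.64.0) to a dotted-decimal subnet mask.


/20 means 20 network bits, 12 host bits
Binary: 11111111111111111111000000000000
Mask: 255.255.240.0


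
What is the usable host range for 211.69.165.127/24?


Network: 211.69.165.0
Broadcast: 211.69.165.255
First usable = network + 1
Last usable = broadcast - 1
Range: 211.69.165.1 to 211.69.165.254


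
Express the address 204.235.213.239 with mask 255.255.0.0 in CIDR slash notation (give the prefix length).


Binary: 11111111.11111111.00000000.00000000
Count leading 1s
Prefix: /16


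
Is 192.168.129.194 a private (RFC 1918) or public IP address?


RFC 1918 private ranges:
  10.0.0.0/8 (10.0.0.0 - 10.255.255.255)
  172.16.0.0/12 (172.16.0.0 - 172.31.255.255)
  192.168.0.0/16 (192.168.0.0 - 192.168.255.255)
Private (in 192.168.0.0/16)


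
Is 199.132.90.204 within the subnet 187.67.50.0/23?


Subnet network: 187.67.50.0
Test IP AND mask: 199.132.90.0
No, 199.132.90.204 is not in 187.67.50.0/23


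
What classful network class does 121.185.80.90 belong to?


First octet: 121
Binary: 01111001
0xxxxxxx -> Class A (1-126)
Class A, default mask 255.0.0.0 (/8)


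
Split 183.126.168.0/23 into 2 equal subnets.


New prefix = 23 + 1 = 24
Each subnet has 256 addresses
  183.126.168.0/24
  183.126.169.0/24
Subnets: 183.126.168.0/24, 183.126.169.0/24


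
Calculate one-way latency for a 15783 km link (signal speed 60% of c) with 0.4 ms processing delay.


Speed = 0.6 * 3e5 km/s = 180000 km/s
Propagation delay = 15783 / 180000 = 0.0877 s = 87.6833 ms
Processing delay = 0.4 ms
Total one-way latency = 88.0833 ms


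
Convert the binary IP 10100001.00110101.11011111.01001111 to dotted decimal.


10100001 = 161
00110101 = 53
11011111 = 223
01001111 = 79
IP: 161.53.223.79


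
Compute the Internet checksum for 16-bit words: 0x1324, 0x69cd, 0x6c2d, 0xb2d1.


Sum all words (with carry folding):
+ 0x1324 = 0x1324
+ 0x69cd = 0x7cf1
+ 0x6c2d = 0xe91e
+ 0xb2d1 = 0x9bf0
One's complement: ~0x9bf0
Checksum = 0x640f


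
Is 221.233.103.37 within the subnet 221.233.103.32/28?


Subnet network: 221.233.103.32
Test IP AND mask: 221.233.103.32
Yes, 221.233.103.37 is in 221.233.103.32/28


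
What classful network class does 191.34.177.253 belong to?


First octet: 191
Binary: 10111111
10xxxxxx -> Class B (128-191)
Class B, default mask 255.255.0.0 (/16)


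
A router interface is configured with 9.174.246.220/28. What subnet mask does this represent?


/28 means 28 network bits, 4 host bits
Binary: 11111111111111111111111111110000
Mask: 255.255.255.240


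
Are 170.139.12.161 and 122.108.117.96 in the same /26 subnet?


Mask: 255.255.255.192
170.139.12.161 AND mask = 170.139.12.128
122.108.117.96 AND mask = 122.108.117.64
No, different subnets (170.139.12.128 vs 122.108.117.64)


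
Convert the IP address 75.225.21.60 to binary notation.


75 = 01001011
225 = 11100001
21 = 00010101
60 = 00111100
Binary: 01001011.11100001.00010101.00111100


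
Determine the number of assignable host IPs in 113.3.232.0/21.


Host bits = 32 - 21 = 11
Total addresses = 2^11 = 2048
Usable = total - 2 (network and broadcast)
Usable hosts: 2046


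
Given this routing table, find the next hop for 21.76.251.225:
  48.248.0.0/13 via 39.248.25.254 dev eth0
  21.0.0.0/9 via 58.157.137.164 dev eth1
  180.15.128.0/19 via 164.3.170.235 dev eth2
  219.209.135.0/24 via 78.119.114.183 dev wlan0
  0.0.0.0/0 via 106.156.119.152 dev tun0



Longest prefix match for 21.76.251.225:
  /13 48.248.0.0: no
  /9 21.0.0.0: MATCH
  /19 180.15.128.0: no
  /24 219.209.135.0: no
  /0 0.0.0.0: MATCH
Selected: next-hop 58.157.137.164 via eth1 (matched /9)


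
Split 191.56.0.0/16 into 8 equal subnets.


New prefix = 16 + 3 = 19
Each subnet has 8192 addresses
  191.56.0.0/19
  191.56.32.0/19
  191.56.64.0/19
  191.56.96.0/19
  191.56.128.0/19
  191.56.160.0/19
  191.56.192.0/19
  191.56.224.0/19
Subnets: 191.56.0.0/19, 191.56.32.0/19, 191.56.64.0/19, 191.56.96.0/19, 191.56.128.0/19, 191.56.160.0/19, 191.56.192.0/19, 191.56.224.0/19


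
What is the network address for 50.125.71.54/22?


IP:   00110010.01111101.01000111.00110110
Mask: 11111111.11111111.11111100.00000000
AND operation:
Net:  00110010.01111101.01000100.00000000
Network: 50.125.68.0/22


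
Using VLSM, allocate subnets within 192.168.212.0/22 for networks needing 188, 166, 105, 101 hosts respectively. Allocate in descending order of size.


188 hosts -> /24 (254 usable): 192.168.212.0/24
166 hosts -> /24 (254 usable): 192.168.213.0/24
105 hosts -> /25 (126 usable): 192.168.214.0/25
101 hosts -> /25 (126 usable): 192.168.214.128/25
Allocation: 192.168.212.0/24 (188 hosts, 254 usable); 192.168.213.0/24 (166 hosts, 254 usable); 192.168.214.0/25 (105 hosts, 126 usable); 192.168.214.128/25 (101 hosts, 126 usable)


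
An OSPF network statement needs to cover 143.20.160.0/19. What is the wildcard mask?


Subnet mask: 255.255.224.0
Wildcard = 255.255.255.255 - subnet mask
255 - 255 = 0
255 - 255 = 0
255 - 224 = 31
255 - 0 = 255
Wildcard: 0.0.31.255


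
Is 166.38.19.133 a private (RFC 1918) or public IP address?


RFC 1918 private ranges:
  10.0.0.0/8 (10.0.0.0 - 10.255.255.255)
  172.16.0.0/12 (172.16.0.0 - 172.31.255.255)
  192.168.0.0/16 (192.168.0.0 - 192.168.255.255)
Public (not in any RFC 1918 range)


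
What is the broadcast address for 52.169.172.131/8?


Network: 52.0.0.0/8
Host bits = 24
Set all host bits to 1:
Broadcast: 52.255.255.255


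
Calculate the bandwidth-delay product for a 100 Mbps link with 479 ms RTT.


BDP = bandwidth * RTT
= 100 Mbps * 479 ms
= 100 * 1e6 * 479 / 1000 bits
= 47900000 bits
= 5987500 bytes
= 5847.168 KB
BDP = 47900000 bits (5987500 bytes)


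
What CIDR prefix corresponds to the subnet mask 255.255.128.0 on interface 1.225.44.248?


Binary: 11111111.11111111.10000000.00000000
Count leading 1s
Prefix: /17


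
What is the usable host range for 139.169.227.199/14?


Network: 139.168.0.0
Broadcast: 139.171.255.255
First usable = network + 1
Last usable = broadcast - 1
Range: 139.168.0.1 to 139.171.255.254


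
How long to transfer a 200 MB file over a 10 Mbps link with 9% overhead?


Effective throughput = 10 * (1 - 9/100) = 9.1 Mbps
File size in Mb = 200 * 8 = 1600 Mb
Time = 1600 / 9.1
Time = 175.8242 seconds


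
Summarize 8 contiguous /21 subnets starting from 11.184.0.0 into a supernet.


Original prefix: /21
Number of subnets: 8 = 2^3
New prefix = 21 - 3 = 18
Supernet: 11.184.0.0/18


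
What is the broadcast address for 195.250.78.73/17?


Network: 195.250.0.0/17
Host bits = 15
Set all host bits to 1:
Broadcast: 195.250.127.255


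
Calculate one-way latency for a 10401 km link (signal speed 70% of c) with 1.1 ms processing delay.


Speed = 0.7 * 3e5 km/s = 210000 km/s
Propagation delay = 10401 / 210000 = 0.0495 s = 49.5286 ms
Processing delay = 1.1 ms
Total one-way latency = 50.6286 ms


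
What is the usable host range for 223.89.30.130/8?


Network: 223.0.0.0
Broadcast: 223.255.255.255
First usable = network + 1
Last usable = broadcast - 1
Range: 223.0.0.1 to 223.255.255.254


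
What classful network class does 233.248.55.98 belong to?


First octet: 233
Binary: 11101001
1110xxxx -> Class D (224-239)
Class D (multicast), default mask N/A


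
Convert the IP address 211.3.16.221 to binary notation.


211 = 11010011
3 = 00000011
16 = 00010000
221 = 11011101
Binary: 11010011.00000011.00010000.11011101


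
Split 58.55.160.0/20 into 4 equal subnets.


New prefix = 20 + 2 = 22
Each subnet has 1024 addresses
  58.55.160.0/22
  58.55.164.0/22
  58.55.168.0/22
  58.55.172.0/22
Subnets: 58.55.160.0/22, 58.55.164.0/22, 58.55.168.0/22, 58.55.172.0/22


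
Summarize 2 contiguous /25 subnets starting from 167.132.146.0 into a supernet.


Original prefix: /25
Number of subnets: 2 = 2^1
New prefix = 25 - 1 = 24
Supernet: 167.132.146.0/24


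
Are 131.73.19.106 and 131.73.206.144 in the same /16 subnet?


Mask: 255.255.0.0
131.73.19.106 AND mask = 131.73.0.0
131.73.206.144 AND mask = 131.73.0.0
Yes, same subnet (131.73.0.0)


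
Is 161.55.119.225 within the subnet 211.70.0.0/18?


Subnet network: 211.70.0.0
Test IP AND mask: 161.55.64.0
No, 161.55.119.225 is not in 211.70.0.0/18


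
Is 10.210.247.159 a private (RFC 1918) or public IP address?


RFC 1918 private ranges:
  10.0.0.0/8 (10.0.0.0 - 10.255.255.255)
  172.16.0.0/12 (172.16.0.0 - 172.31.255.255)
  192.168.0.0/16 (192.168.0.0 - 192.168.255.255)
Private (in 10.0.0.0/8)


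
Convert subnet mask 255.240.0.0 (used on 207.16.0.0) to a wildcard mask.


Subnet mask: 255.240.0.0
Wildcard = 255.255.255.255 - subnet mask
255 - 255 = 0
255 - 240 = 15
255 - 0 = 255
255 - 0 = 255
Wildcard: 0.15.255.255


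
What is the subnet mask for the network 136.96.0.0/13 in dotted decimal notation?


/13 means 13 network bits, 19 host bits
Binary: 11111111111110000000000000000000
Mask: 255.248.0.0


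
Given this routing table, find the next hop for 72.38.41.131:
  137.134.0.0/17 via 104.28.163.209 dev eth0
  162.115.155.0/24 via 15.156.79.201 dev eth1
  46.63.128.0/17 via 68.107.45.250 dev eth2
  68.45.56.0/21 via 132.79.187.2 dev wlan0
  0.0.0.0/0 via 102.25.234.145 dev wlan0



Longest prefix match for 72.38.41.131:
  /17 137.134.0.0: no
  /24 162.115.155.0: no
  /17 46.63.128.0: no
  /21 68.45.56.0: no
  /0 0.0.0.0: MATCH
Selected: next-hop 102.25.234.145 via wlan0 (matched /0)


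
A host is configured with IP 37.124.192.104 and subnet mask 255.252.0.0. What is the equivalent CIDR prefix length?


Binary: 11111111.11111100.00000000.00000000
Count leading 1s
Prefix: /14


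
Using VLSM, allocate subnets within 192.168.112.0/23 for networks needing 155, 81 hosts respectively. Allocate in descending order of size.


155 hosts -> /24 (254 usable): 192.168.112.0/24
81 hosts -> /25 (126 usable): 192.168.113.0/25
Allocation: 192.168.112.0/24 (155 hosts, 254 usable); 192.168.113.0/25 (81 hosts, 126 usable)


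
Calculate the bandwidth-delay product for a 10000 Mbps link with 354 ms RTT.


BDP = bandwidth * RTT
= 10000 Mbps * 354 ms
= 10000 * 1e6 * 354 / 1000 bits
= 3540000000 bits
= 442500000 bytes
= 432128.9062 KB
BDP = 3540000000 bits (442500000 bytes)


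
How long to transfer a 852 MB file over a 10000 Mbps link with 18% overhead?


Effective throughput = 10000 * (1 - 18/100) = 8200 Mbps
File size in Mb = 852 * 8 = 6816 Mb
Time = 6816 / 8200
Time = 0.8312 seconds


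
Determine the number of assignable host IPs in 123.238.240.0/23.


Host bits = 32 - 23 = 9
Total addresses = 2^9 = 512
Usable = total - 2 (network and broadcast)
Usable hosts: 510


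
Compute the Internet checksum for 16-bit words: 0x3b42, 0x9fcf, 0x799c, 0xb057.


Sum all words (with carry folding):
+ 0x3b42 = 0x3b42
+ 0x9fcf = 0xdb11
+ 0x799c = 0x54ae
+ 0xb057 = 0x0506
One's complement: ~0x0506
Checksum = 0xfaf9


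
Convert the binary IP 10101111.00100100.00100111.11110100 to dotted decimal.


10101111 = 175
00100100 = 36
00100111 = 39
11110100 = 244
IP: 175.36.39.244


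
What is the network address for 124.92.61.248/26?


IP:   01111100.01011100.00111101.11111000
Mask: 11111111.11111111.11111111.11000000
AND operation:
Net:  01111100.01011100.00111101.11000000
Network: 124.92.61.192/26


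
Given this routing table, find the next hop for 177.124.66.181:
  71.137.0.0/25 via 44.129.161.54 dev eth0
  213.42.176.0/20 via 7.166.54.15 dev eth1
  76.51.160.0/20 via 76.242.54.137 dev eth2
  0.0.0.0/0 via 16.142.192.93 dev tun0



Longest prefix match for 177.124.66.181:
  /25 71.137.0.0: no
  /20 213.42.176.0: no
  /20 76.51.160.0: no
  /0 0.0.0.0: MATCH
Selected: next-hop 16.142.192.93 via tun0 (matched /0)


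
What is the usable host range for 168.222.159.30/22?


Network: 168.222.156.0
Broadcast: 168.222.159.255
First usable = network + 1
Last usable = broadcast - 1
Range: 168.222.156.1 to 168.222.159.254


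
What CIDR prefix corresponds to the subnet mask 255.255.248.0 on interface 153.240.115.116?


Binary: 11111111.11111111.11111000.00000000
Count leading 1s
Prefix: /21


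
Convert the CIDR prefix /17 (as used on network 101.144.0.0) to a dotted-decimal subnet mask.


/17 means 17 network bits, 15 host bits
Binary: 11111111111111111000000000000000
Mask: 255.255.128.0


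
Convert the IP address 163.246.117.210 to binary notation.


163 = 10100011
246 = 11110110
117 = 01110101
210 = 11010010
Binary: 10100011.11110110.01110101.11010010


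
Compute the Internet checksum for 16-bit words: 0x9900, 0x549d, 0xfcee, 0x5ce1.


Sum all words (with carry folding):
+ 0x9900 = 0x9900
+ 0x549d = 0xed9d
+ 0xfcee = 0xea8c
+ 0x5ce1 = 0x476e
One's complement: ~0x476e
Checksum = 0xb891


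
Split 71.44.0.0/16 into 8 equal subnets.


New prefix = 16 + 3 = 19
Each subnet has 8192 addresses
  71.44.0.0/19
  71.44.32.0/19
  71.44.64.0/19
  71.44.96.0/19
  71.44.128.0/19
  71.44.160.0/19
  71.44.192.0/19
  71.44.224.0/19
Subnets: 71.44.0.0/19, 71.44.32.0/19, 71.44.64.0/19, 71.44.96.0/19, 71.44.128.0/19, 71.44.160.0/19, 71.44.192.0/19, 71.44.224.0/19


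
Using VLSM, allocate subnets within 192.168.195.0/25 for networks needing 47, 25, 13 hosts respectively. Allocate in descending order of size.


47 hosts -> /26 (62 usable): 192.168.195.0/26
25 hosts -> /27 (30 usable): 192.168.195.64/27
13 hosts -> /28 (14 usable): 192.168.195.96/28
Allocation: 192.168.195.0/26 (47 hosts, 62 usable); 192.168.195.64/27 (25 hosts, 30 usable); 192.168.195.96/28 (13 hosts, 14 usable)


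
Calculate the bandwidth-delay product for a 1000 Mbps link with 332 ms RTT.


BDP = bandwidth * RTT
= 1000 Mbps * 332 ms
= 1000 * 1e6 * 332 / 1000 bits
= 332000000 bits
= 41500000 bytes
= 40527.3438 KB
BDP = 332000000 bits (41500000 bytes)


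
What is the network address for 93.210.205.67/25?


IP:   01011101.11010010.11001101.01000011
Mask: 11111111.11111111.11111111.10000000
AND operation:
Net:  01011101.11010010.11001101.00000000
Network: 93.210.205.0/25


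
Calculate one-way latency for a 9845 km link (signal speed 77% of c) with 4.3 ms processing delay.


Speed = 0.77 * 3e5 km/s = 231000 km/s
Propagation delay = 9845 / 231000 = 0.0426 s = 42.619 ms
Processing delay = 4.3 ms
Total one-way latency = 46.919 ms


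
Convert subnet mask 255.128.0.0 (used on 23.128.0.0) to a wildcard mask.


Subnet mask: 255.128.0.0
Wildcard = 255.255.255.255 - subnet mask
255 - 255 = 0
255 - 128 = 127
255 - 0 = 255
255 - 0 = 255
Wildcard: 0.127.255.255


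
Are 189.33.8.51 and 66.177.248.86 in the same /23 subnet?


Mask: 255.255.254.0
189.33.8.51 AND mask = 189.33.8.0
66.177.248.86 AND mask = 66.177.248.0
No, different subnets (189.33.8.0 vs 66.177.248.0)


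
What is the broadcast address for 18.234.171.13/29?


Network: 18.234.171.8/29
Host bits = 3
Set all host bits to 1:
Broadcast: 18.234.171.15


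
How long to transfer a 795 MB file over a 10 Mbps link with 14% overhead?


Effective throughput = 10 * (1 - 14/100) = 8.6 Mbps
File size in Mb = 795 * 8 = 6360 Mb
Time = 6360 / 8.6
Time = 739.5349 seconds


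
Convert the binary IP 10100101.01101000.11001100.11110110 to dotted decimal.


10100101 = 165
01101000 = 104
11001100 = 204
11110110 = 246
IP: 165.104.204.246


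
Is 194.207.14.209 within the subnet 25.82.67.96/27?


Subnet network: 25.82.67.96
Test IP AND mask: 194.207.14.192
No, 194.207.14.209 is not in 25.82.67.96/27


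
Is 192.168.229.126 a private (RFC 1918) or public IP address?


RFC 1918 private ranges:
  10.0.0.0/8 (10.0.0.0 - 10.255.255.255)
  172.16.0.0/12 (172.16.0.0 - 172.31.255.255)
  192.168.0.0/16 (192.168.0.0 - 192.168.255.255)
Private (in 192.168.0.0/16)


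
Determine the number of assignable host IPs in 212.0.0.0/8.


Host bits = 32 - 8 = 24
Total addresses = 2^24 = 16777216
Usable = total - 2 (network and broadcast)
Usable hosts: 16777214


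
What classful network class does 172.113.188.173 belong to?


First octet: 172
Binary: 10101100
10xxxxxx -> Class B (128-191)
Class B, default mask 255.255.0.0 (/16)


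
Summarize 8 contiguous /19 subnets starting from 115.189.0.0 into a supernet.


Original prefix: /19
Number of subnets: 8 = 2^3
New prefix = 19 - 3 = 16
Supernet: 115.189.0.0/16


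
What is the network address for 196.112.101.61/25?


IP:   11000100.01110000.01100101.00111101
Mask: 11111111.11111111.11111111.10000000
AND operation:
Net:  11000100.01110000.01100101.00000000
Network: 196.112.101.0/25


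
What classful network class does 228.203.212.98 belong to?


First octet: 228
Binary: 11100100
1110xxxx -> Class D (224-239)
Class D (multicast), default mask N/A


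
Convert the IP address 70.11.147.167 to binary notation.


70 = 01000110
11 = 00001011
147 = 10010011
167 = 10100111
Binary: 01000110.00001011.10010011.10100111


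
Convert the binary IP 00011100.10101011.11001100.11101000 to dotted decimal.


00011100 = 28
10101011 = 171
11001100 = 204
11101000 = 232
IP: 28.171.204.232


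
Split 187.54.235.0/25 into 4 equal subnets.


New prefix = 25 + 2 = 27
Each subnet has 32 addresses
  187.54.235.0/27
  187.54.235.32/27
  187.54.235.64/27
  187.54.235.96/27
Subnets: 187.54.235.0/27, 187.54.235.32/27, 187.54.235.64/27, 187.54.235.96/27


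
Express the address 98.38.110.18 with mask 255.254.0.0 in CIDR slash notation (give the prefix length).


Binary: 11111111.11111110.00000000.00000000
Count leading 1s
Prefix: /15


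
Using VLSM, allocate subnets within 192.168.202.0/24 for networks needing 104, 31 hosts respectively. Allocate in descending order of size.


104 hosts -> /25 (126 usable): 192.168.202.0/25
31 hosts -> /26 (62 usable): 192.168.202.128/26
Allocation: 192.168.202.0/25 (104 hosts, 126 usable); 192.168.202.128/26 (31 hosts, 62 usable)


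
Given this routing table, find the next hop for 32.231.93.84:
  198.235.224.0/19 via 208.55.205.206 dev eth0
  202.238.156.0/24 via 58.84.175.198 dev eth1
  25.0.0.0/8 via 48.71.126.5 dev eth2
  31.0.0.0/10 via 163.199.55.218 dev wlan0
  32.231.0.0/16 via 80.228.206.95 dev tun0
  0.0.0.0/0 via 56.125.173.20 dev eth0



Longest prefix match for 32.231.93.84:
  /19 198.235.224.0: no
  /24 202.238.156.0: no
  /8 25.0.0.0: no
  /10 31.0.0.0: no
  /16 32.231.0.0: MATCH
  /0 0.0.0.0: MATCH
Selected: next-hop 80.228.206.95 via tun0 (matched /16)


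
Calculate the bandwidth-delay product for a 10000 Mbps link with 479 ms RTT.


BDP = bandwidth * RTT
= 10000 Mbps * 479 ms
= 10000 * 1e6 * 479 / 1000 bits
= 4790000000 bits
= 598750000 bytes
= 584716.7969 KB
BDP = 4790000000 bits (598750000 bytes)


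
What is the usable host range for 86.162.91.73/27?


Network: 86.162.91.64
Broadcast: 86.162.91.95
First usable = network + 1
Last usable = broadcast - 1
Range: 86.162.91.65 to 86.162.91.94


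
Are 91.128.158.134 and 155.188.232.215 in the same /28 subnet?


Mask: 255.255.255.240
91.128.158.134 AND mask = 91.128.158.128
155.188.232.215 AND mask = 155.188.232.208
No, different subnets (91.128.158.128 vs 155.188.232.208)


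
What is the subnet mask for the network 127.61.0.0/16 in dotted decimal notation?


/16 means 16 network bits, 16 host bits
Binary: 11111111111111110000000000000000
Mask: 255.255.0.0


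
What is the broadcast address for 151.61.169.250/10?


Network: 151.0.0.0/10
Host bits = 22
Set all host bits to 1:
Broadcast: 151.63.255.255


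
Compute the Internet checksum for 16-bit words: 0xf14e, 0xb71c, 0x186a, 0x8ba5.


Sum all words (with carry folding):
+ 0xf14e = 0xf14e
+ 0xb71c = 0xa86b
+ 0x186a = 0xc0d5
+ 0x8ba5 = 0x4c7b
One's complement: ~0x4c7b
Checksum = 0xb384


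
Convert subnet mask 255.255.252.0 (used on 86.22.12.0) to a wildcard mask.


Subnet mask: 255.255.252.0
Wildcard = 255.255.255.255 - subnet mask
255 - 255 = 0
255 - 255 = 0
255 - 252 = 3
255 - 0 = 255
Wildcard: 0.0.3.255


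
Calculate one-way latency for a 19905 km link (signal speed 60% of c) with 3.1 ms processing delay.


Speed = 0.6 * 3e5 km/s = 180000 km/s
Propagation delay = 19905 / 180000 = 0.1106 s = 110.5833 ms
Processing delay = 3.1 ms
Total one-way latency = 113.6833 ms


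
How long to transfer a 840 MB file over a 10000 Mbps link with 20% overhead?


Effective throughput = 10000 * (1 - 20/100) = 8000 Mbps
File size in Mb = 840 * 8 = 6720 Mb
Time = 6720 / 8000
Time = 0.84 seconds


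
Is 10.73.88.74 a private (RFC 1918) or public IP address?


RFC 1918 private ranges:
  10.0.0.0/8 (10.0.0.0 - 10.255.255.255)
  172.16.0.0/12 (172.16.0.0 - 172.31.255.255)
  192.168.0.0/16 (192.168.0.0 - 192.168.255.255)
Private (in 10.0.0.0/8)


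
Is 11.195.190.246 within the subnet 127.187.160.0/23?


Subnet network: 127.187.160.0
Test IP AND mask: 11.195.190.0
No, 11.195.190.246 is not in 127.187.160.0/23


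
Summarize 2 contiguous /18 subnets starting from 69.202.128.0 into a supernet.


Original prefix: /18
Number of subnets: 2 = 2^1
New prefix = 18 - 1 = 17
Supernet: 69.202.128.0/17


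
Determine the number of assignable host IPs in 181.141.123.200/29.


Host bits = 32 - 29 = 3
Total addresses = 2^3 = 8
Usable = total - 2 (network and broadcast)
Usable hosts: 6


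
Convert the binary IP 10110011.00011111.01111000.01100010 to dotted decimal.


10110011 = 179
00011111 = 31
01111000 = 120
01100010 = 98
IP: 179.31.120.98


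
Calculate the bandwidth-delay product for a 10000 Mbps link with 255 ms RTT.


BDP = bandwidth * RTT
= 10000 Mbps * 255 ms
= 10000 * 1e6 * 255 / 1000 bits
= 2550000000 bits
= 318750000 bytes
= 311279.2969 KB
BDP = 2550000000 bits (318750000 bytes)


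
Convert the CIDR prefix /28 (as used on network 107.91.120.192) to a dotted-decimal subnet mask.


/28 means 28 network bits, 4 host bits
Binary: 11111111111111111111111111110000
Mask: 255.255.255.240


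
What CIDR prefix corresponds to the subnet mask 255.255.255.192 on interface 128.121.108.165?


Binary: 11111111.11111111.11111111.11000000
Count leading 1s
Prefix: /26


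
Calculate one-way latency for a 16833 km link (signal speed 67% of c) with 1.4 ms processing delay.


Speed = 0.67 * 3e5 km/s = 201000 km/s
Propagation delay = 16833 / 201000 = 0.0837 s = 83.7463 ms
Processing delay = 1.4 ms
Total one-way latency = 85.1463 ms


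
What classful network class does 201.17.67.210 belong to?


First octet: 201
Binary: 11001001
110xxxxx -> Class C (192-223)
Class C, default mask 255.255.255.0 (/24)


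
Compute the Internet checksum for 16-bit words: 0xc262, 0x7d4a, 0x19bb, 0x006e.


Sum all words (with carry folding):
+ 0xc262 = 0xc262
+ 0x7d4a = 0x3fad
+ 0x19bb = 0x5968
+ 0x006e = 0x59d6
One's complement: ~0x59d6
Checksum = 0xa629


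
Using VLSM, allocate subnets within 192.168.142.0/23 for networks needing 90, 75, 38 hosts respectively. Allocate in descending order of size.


90 hosts -> /25 (126 usable): 192.168.142.0/25
75 hosts -> /25 (126 usable): 192.168.142.128/25
38 hosts -> /26 (62 usable): 192.168.143.0/26
Allocation: 192.168.142.0/25 (90 hosts, 126 usable); 192.168.142.128/25 (75 hosts, 126 usable); 192.168.143.0/26 (38 hosts, 62 usable)


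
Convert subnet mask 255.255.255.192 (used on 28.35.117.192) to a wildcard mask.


Subnet mask: 255.255.255.192
Wildcard = 255.255.255.255 - subnet mask
255 - 255 = 0
255 - 255 = 0
255 - 255 = 0
255 - 192 = 63
Wildcard: 0.0.0.63


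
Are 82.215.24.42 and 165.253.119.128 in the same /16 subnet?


Mask: 255.255.0.0
82.215.24.42 AND mask = 82.215.0.0
165.253.119.128 AND mask = 165.253.0.0
No, different subnets (82.215.0.0 vs 165.253.0.0)


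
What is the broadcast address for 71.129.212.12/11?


Network: 71.128.0.0/11
Host bits = 21
Set all host bits to 1:
Broadcast: 71.159.255.255


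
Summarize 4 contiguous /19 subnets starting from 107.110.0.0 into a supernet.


Original prefix: /19
Number of subnets: 4 = 2^2
New prefix = 19 - 2 = 17
Supernet: 107.110.0.0/17


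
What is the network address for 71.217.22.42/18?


IP:   01000111.11011001.00010110.00101010
Mask: 11111111.11111111.11000000.00000000
AND operation:
Net:  01000111.11011001.00000000.00000000
Network: 71.217.0.0/18


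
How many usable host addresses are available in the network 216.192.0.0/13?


Host bits = 32 - 13 = 19
Total addresses = 2^19 = 524288
Usable = total - 2 (network and broadcast)
Usable hosts: 524286


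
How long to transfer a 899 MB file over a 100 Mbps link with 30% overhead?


Effective throughput = 100 * (1 - 30/100) = 70 Mbps
File size in Mb = 899 * 8 = 7192 Mb
Time = 7192 / 70
Time = 102.7429 seconds


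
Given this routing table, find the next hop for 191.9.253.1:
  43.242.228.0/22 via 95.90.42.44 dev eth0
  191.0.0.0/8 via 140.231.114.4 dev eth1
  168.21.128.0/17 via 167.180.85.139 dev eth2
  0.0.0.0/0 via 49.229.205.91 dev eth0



Longest prefix match for 191.9.253.1:
  /22 43.242.228.0: no
  /8 191.0.0.0: MATCH
  /17 168.21.128.0: no
  /0 0.0.0.0: MATCH
Selected: next-hop 140.231.114.4 via eth1 (matched /8)


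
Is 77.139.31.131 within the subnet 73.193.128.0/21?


Subnet network: 73.193.128.0
Test IP AND mask: 77.139.24.0
No, 77.139.31.131 is not in 73.193.128.0/21


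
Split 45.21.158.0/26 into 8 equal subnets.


New prefix = 26 + 3 = 29
Each subnet has 8 addresses
  45.21.158.0/29
  45.21.158.8/29
  45.21.158.16/29
  45.21.158.24/29
  45.21.158.32/29
  45.21.158.40/29
  45.21.158.48/29
  45.21.158.56/29
Subnets: 45.21.158.0/29, 45.21.158.8/29, 45.21.158.16/29, 45.21.158.24/29, 45.21.158.32/29, 45.21.158.40/29, 45.21.158.48/29, 45.21.158.56/29


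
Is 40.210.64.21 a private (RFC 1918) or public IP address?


RFC 1918 private ranges:
  10.0.0.0/8 (10.0.0.0 - 10.255.255.255)
  172.16.0.0/12 (172.16.0.0 - 172.31.255.255)
  192.168.0.0/16 (192.168.0.0 - 192.168.255.255)
Public (not in any RFC 1918 range)


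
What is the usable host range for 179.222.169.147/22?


Network: 179.222.168.0
Broadcast: 179.222.171.255
First usable = network + 1
Last usable = broadcast - 1
Range: 179.222.168.1 to 179.222.171.254


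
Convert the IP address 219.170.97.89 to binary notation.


219 = 11011011
170 = 10101010
97 = 01100001
89 = 01011001
Binary: 11011011.10101010.01100001.01011001


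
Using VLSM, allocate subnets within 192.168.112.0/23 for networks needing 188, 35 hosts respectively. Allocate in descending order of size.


188 hosts -> /24 (254 usable): 192.168.112.0/24
35 hosts -> /26 (62 usable): 192.168.113.0/26
Allocation: 192.168.112.0/24 (188 hosts, 254 usable); 192.168.113.0/26 (35 hosts, 62 usable)


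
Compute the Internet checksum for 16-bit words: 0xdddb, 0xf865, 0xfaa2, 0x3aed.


Sum all words (with carry folding):
+ 0xdddb = 0xdddb
+ 0xf865 = 0xd641
+ 0xfaa2 = 0xd0e4
+ 0x3aed = 0x0bd2
One's complement: ~0x0bd2
Checksum = 0xf42d


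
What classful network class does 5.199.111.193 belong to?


First octet: 5
Binary: 00000101
0xxxxxxx -> Class A (1-126)
Class A, default mask 255.0.0.0 (/8)


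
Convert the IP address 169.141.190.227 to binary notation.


169 = 10101001
141 = 10001101
190 = 10111110
227 = 11100011
Binary: 10101001.10001101.10111110.11100011


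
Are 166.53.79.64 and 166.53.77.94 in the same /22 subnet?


Mask: 255.255.252.0
166.53.79.64 AND mask = 166.53.76.0
166.53.77.94 AND mask = 166.53.76.0
Yes, same subnet (166.53.76.0)


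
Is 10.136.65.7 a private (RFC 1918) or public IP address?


RFC 1918 private ranges:
  10.0.0.0/8 (10.0.0.0 - 10.255.255.255)
  172.16.0.0/12 (172.16.0.0 - 172.31.255.255)
  192.168.0.0/16 (192.168.0.0 - 192.168.255.255)
Private (in 10.0.0.0/8)


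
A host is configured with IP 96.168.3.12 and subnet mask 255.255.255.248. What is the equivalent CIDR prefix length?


Binary: 11111111.11111111.11111111.11111000
Count leading 1s
Prefix: /29


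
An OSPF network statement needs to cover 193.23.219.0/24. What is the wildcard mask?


Subnet mask: 255.255.255.0
Wildcard = 255.255.255.255 - subnet mask
255 - 255 = 0
255 - 255 = 0
255 - 255 = 0
255 - 0 = 255
Wildcard: 0.0.0.255


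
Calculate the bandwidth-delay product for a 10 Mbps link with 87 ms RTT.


BDP = bandwidth * RTT
= 10 Mbps * 87 ms
= 10 * 1e6 * 87 / 1000 bits
= 870000 bits
= 108750 bytes
= 106.2012 KB
BDP = 870000 bits (108750 bytes)


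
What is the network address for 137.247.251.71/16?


IP:   10001001.11110111.11111011.01000111
Mask: 11111111.11111111.00000000.00000000
AND operation:
Net:  10001001.11110111.00000000.00000000
Network: 137.247.0.0/16


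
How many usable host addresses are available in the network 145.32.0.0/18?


Host bits = 32 - 18 = 14
Total addresses = 2^14 = 16384
Usable = total - 2 (network and broadcast)
Usable hosts: 16382


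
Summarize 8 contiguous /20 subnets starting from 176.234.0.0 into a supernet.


Original prefix: /20
Number of subnets: 8 = 2^3
New prefix = 20 - 3 = 17
Supernet: 176.234.0.0/17


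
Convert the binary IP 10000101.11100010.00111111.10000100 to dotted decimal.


10000101 = 133
11100010 = 226
00111111 = 63
10000100 = 132
IP: 133.226.63.132


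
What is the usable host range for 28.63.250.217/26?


Network: 28.63.250.192
Broadcast: 28.63.250.255
First usable = network + 1
Last usable = broadcast - 1
Range: 28.63.250.193 to 28.63.250.254


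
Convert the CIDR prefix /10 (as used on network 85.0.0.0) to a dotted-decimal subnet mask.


/10 means 10 network bits, 22 host bits
Binary: 11111111110000000000000000000000
Mask: 255.192.0.0


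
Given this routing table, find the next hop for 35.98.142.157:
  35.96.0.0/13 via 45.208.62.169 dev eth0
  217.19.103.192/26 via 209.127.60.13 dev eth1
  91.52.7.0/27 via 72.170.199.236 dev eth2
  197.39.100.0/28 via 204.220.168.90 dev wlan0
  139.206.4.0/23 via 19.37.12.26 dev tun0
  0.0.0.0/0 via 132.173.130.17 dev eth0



Longest prefix match for 35.98.142.157:
  /13 35.96.0.0: MATCH
  /26 217.19.103.192: no
  /27 91.52.7.0: no
  /28 197.39.100.0: no
  /23 139.206.4.0: no
  /0 0.0.0.0: MATCH
Selected: next-hop 45.208.62.169 via eth0 (matched /13)


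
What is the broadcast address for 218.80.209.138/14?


Network: 218.80.0.0/14
Host bits = 18
Set all host bits to 1:
Broadcast: 218.83.255.255


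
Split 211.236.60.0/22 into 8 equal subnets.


New prefix = 22 + 3 = 25
Each subnet has 128 addresses
  211.236.60.0/25
  211.236.60.128/25
  211.236.61.0/25
  211.236.61.128/25
  211.236.62.0/25
  211.236.62.128/25
  211.236.63.0/25
  211.236.63.128/25
Subnets: 211.236.60.0/25, 211.236.60.128/25, 211.236.61.0/25, 211.236.61.128/25, 211.236.62.0/25, 211.236.62.128/25, 211.236.63.0/25, 211.236.63.128/25


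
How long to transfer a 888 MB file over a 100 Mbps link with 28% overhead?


Effective throughput = 100 * (1 - 28/100) = 72 Mbps
File size in Mb = 888 * 8 = 7104 Mb
Time = 7104 / 72
Time = 98.6667 seconds


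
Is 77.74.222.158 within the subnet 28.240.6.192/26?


Subnet network: 28.240.6.192
Test IP AND mask: 77.74.222.128
No, 77.74.222.158 is not in 28.240.6.192/26


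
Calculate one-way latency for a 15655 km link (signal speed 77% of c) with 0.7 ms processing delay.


Speed = 0.77 * 3e5 km/s = 231000 km/s
Propagation delay = 15655 / 231000 = 0.0678 s = 67.7706 ms
Processing delay = 0.7 ms
Total one-way latency = 68.4706 ms


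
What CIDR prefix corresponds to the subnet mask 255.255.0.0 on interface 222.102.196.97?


Binary: 11111111.11111111.00000000.00000000
Count leading 1s
Prefix: /16


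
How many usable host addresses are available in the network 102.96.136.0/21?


Host bits = 32 - 21 = 11
Total addresses = 2^11 = 2048
Usable = total - 2 (network and broadcast)
Usable hosts: 2046


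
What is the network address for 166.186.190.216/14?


IP:   10100110.10111010.10111110.11011000
Mask: 11111111.11111100.00000000.00000000
AND operation:
Net:  10100110.10111000.00000000.00000000
Network: 166.184.0.0/14


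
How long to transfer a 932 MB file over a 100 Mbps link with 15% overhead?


Effective throughput = 100 * (1 - 15/100) = 85 Mbps
File size in Mb = 932 * 8 = 7456 Mb
Time = 7456 / 85
Time = 87.7176 seconds


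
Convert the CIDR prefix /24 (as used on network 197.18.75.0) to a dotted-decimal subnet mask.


/24 means 24 network bits, 8 host bits
Binary: 11111111111111111111111100000000
Mask: 255.255.255.0
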